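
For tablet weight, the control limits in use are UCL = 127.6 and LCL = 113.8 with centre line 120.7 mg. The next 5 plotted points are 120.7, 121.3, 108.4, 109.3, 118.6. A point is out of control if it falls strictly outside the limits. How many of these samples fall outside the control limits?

2

Compare each point to [113.8, 127.6]: sample 3 = 108.4 < LCL; sample 4 = 109.3 < LCL.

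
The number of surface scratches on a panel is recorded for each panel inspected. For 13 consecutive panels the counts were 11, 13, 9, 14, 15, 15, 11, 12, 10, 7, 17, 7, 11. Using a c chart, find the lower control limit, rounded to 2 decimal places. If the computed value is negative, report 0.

1.43

c̄ = (11 + 13 + 9 + 14 + 15 + 15 + 11 + 12 + 10 + 7 + 17 + 7 + 11) / 13 = 152 / 13 = 11.6923
LCL = c̄ − 3√c̄ = 11.6923 − 3 × 3.4194 = 1.4341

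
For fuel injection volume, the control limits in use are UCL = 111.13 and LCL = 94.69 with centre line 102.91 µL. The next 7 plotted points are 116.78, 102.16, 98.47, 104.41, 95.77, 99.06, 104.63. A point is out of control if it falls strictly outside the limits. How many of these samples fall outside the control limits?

1

Compare each point to [94.69, 111.13]: sample 1 = 116.78 > UCL.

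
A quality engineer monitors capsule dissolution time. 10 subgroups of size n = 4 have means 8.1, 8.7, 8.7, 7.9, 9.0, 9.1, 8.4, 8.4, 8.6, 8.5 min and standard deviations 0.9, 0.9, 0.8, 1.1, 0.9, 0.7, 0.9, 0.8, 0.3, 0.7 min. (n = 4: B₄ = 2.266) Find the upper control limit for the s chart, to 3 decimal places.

s̄ = (0.9 + 0.9 + 0.8 + 1.1 + 0.9 + 0.7 + 0.9 + 0.8 + 0.3 + 0.7) / 10 = 0.8000
UCL_s = B₄·s̄ = 2.266 × 0.8000 = 1.8128

1.813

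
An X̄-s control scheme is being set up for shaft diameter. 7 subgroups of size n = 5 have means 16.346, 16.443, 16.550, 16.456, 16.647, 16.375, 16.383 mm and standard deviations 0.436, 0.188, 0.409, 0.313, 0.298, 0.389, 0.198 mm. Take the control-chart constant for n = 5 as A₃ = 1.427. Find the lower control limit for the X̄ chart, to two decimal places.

16.00

X̄̄ = (16.346 + 16.443 + 16.550 + 16.456 + 16.647 + 16.375 + 16.383) / 7 = 16.4571
s̄ = (0.436 + 0.188 + 0.409 + 0.313 + 0.298 + 0.389 + 0.198) / 7 = 0.3187
LCL = X̄̄ − A₃·s̄ = 16.4571 − 1.427 × 0.3187 = 16.0023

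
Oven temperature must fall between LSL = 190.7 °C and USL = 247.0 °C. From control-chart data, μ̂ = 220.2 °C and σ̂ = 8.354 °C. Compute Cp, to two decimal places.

1.12

Cp = (USL − LSL) / (6σ̂) = (247.0 − 190.7) / (6 × 8.354) = 56.3000 / 50.1240 = 1.1232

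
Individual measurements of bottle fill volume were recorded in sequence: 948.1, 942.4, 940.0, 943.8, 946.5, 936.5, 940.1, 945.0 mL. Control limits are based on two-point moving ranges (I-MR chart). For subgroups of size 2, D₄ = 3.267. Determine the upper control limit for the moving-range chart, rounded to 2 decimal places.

Moving ranges: 5.7, 2.4, 3.8, 2.7, 10.0, 3.6, 4.9; M̄R̄ = 33.1000 / 7 = 4.7286
UCL_MR = D₄·M̄R̄ = 3.267 × 4.7286 = 15.4482

15.45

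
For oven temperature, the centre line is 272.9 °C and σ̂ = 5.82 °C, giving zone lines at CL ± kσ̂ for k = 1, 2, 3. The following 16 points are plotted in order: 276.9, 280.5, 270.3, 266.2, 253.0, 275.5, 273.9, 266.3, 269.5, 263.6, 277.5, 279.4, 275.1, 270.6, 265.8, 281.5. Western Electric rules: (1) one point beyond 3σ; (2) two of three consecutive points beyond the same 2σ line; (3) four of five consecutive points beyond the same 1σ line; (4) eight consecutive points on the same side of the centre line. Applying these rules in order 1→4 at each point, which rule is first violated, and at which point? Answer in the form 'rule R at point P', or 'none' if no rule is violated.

rule 1 at point 5

Zone of each point (C = within 1σ̂, B = 1σ̂–2σ̂, A = 2σ̂–3σ̂, * = beyond 3σ̂; sign = side of CL): 1:+C, 2:+B, 3:-C, 4:-B, 5:-*, 6:+C, 7:+C, 8:-B, 9:-C, 10:-B, 11:+C, 12:+B, 13:+C, 14:-C, 15:-B, 16:+B
Rule 1 (one point beyond the 3σ limits) is satisfied at point 5.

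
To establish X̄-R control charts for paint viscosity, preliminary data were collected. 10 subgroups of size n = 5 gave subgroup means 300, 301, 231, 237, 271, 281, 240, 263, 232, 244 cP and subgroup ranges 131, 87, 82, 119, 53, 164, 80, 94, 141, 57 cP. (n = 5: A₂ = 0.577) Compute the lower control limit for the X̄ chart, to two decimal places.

X̄̄ = (300 + 301 + 231 + 237 + 271 + 281 + 240 + 263 + 232 + 244) / 10 = 2600.0000 / 10 = 260.0000
R̄ = (131 + 87 + 82 + 119 + 53 + 164 + 80 + 94 + 141 + 57) / 10 = 1008.0000 / 10 = 100.8000
LCL = X̄̄ − A₂·R̄ = 260.0000 − 0.577 × 100.8000 = 201.8384

201.84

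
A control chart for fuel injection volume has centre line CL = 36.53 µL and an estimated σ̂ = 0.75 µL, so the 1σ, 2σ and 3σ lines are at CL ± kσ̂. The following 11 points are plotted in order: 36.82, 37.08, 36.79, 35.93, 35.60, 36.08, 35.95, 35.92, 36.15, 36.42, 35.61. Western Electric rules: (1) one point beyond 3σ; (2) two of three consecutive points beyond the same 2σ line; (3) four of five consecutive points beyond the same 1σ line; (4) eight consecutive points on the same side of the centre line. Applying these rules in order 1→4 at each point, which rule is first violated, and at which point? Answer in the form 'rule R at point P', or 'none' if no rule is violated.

Zone of each point (C = within 1σ̂, B = 1σ̂–2σ̂, A = 2σ̂–3σ̂, * = beyond 3σ̂; sign = side of CL): 1:+C, 2:+C, 3:+C, 4:-C, 5:-B, 6:-C, 7:-C, 8:-C, 9:-C, 10:-C, 11:-B
Rule 4 (eight consecutive points on the same side of the centre line) is satisfied at point 11.

rule 4 at point 11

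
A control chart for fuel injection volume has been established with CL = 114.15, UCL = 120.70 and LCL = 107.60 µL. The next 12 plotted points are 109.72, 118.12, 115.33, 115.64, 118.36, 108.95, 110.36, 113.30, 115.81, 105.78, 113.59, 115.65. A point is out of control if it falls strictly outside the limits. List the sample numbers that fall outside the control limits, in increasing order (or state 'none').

Compare each point to [107.60, 120.70]: sample 10 = 105.78 < LCL.

10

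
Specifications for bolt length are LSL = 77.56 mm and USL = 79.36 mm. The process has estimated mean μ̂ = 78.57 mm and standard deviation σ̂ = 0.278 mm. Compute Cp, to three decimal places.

Cp = (USL − LSL) / (6σ̂) = (79.36 − 77.56) / (6 × 0.278) = 1.8000 / 1.6680 = 1.0791

1.079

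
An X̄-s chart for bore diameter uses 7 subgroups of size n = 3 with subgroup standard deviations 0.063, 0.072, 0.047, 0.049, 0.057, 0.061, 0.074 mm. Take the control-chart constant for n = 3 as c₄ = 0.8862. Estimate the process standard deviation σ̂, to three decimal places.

s̄ = (0.063 + 0.072 + 0.047 + 0.049 + 0.057 + 0.061 + 0.074) / 7 = 0.0604
σ̂ = s̄ / c₄ = 0.0604 / 0.8862 = 0.0682

0.068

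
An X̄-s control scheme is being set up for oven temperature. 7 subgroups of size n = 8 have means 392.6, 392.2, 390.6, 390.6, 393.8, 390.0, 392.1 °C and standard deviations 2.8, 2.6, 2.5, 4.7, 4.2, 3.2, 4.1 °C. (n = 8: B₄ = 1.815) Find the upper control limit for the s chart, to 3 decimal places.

6.249

s̄ = (2.8 + 2.6 + 2.5 + 4.7 + 4.2 + 3.2 + 4.1) / 7 = 3.4429
UCL_s = B₄·s̄ = 1.815 × 3.4429 = 6.2488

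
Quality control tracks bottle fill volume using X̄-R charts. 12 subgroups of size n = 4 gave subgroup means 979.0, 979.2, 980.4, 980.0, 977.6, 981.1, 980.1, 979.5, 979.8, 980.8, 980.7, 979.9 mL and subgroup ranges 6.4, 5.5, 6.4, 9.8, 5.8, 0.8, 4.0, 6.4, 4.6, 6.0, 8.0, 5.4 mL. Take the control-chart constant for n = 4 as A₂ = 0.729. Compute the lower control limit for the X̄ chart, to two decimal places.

X̄̄ = (979.0 + 979.2 + 980.4 + 980.0 + 977.6 + 981.1 + 980.1 + 979.5 + 979.8 + 980.8 + 980.7 + 979.9) / 12 = 11758.1000 / 12 = 979.8417
R̄ = (6.4 + 5.5 + 6.4 + 9.8 + 5.8 + 0.8 + 4.0 + 6.4 + 4.6 + 6.0 + 8.0 + 5.4) / 12 = 69.1000 / 12 = 5.7583
LCL = X̄̄ − A₂·R̄ = 979.8417 − 0.729 × 5.7583 = 975.6438

975.64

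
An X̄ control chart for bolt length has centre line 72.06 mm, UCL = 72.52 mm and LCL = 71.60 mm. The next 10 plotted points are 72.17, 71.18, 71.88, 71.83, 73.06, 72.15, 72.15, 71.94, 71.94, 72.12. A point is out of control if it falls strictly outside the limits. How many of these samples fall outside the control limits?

2

Compare each point to [71.60, 72.52]: sample 2 = 71.18 < LCL; sample 5 = 73.06 > UCL.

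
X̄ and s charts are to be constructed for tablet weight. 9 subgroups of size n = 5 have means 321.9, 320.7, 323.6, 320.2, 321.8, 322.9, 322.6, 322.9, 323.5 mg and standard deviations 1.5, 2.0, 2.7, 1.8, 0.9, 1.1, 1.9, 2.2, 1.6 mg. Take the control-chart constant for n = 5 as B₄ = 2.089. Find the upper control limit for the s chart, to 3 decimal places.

s̄ = (1.5 + 2.0 + 2.7 + 1.8 + 0.9 + 1.1 + 1.9 + 2.2 + 1.6) / 9 = 1.7444
UCL_s = B₄·s̄ = 2.089 × 1.7444 = 3.6441

3.644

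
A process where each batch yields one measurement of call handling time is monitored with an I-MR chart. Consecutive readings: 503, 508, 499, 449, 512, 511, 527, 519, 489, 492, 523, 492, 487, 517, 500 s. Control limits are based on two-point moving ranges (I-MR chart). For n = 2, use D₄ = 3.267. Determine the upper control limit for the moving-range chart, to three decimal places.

Moving ranges: 5, 9, 50, 63, 1, 16, 8, 30, 3, 31, 31, 5, 30, 17; M̄R̄ = 299.0000 / 14 = 21.3571
UCL_MR = D₄·M̄R̄ = 3.267 × 21.3571 = 69.7738

69.774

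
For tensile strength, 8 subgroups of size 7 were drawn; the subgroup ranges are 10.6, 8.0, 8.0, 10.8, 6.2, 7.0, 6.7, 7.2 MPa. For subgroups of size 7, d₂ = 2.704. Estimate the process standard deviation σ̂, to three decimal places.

R̄ = (10.6 + 8.0 + 8.0 + 10.8 + 6.2 + 7.0 + 6.7 + 7.2) / 8 = 8.0625
σ̂ = R̄ / d₂ = 8.0625 / 2.704 = 2.9817

2.982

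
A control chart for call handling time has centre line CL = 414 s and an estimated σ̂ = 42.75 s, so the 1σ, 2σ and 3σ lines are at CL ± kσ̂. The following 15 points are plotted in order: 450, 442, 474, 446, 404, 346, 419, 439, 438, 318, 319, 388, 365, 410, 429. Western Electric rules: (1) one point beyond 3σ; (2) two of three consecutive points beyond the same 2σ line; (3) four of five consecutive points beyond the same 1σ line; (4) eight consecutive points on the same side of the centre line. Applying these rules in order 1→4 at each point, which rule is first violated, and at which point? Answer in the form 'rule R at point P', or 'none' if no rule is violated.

Zone of each point (C = within 1σ̂, B = 1σ̂–2σ̂, A = 2σ̂–3σ̂, * = beyond 3σ̂; sign = side of CL): 1:+C, 2:+C, 3:+B, 4:+C, 5:-C, 6:-B, 7:+C, 8:+C, 9:+C, 10:-A, 11:-A, 12:-C, 13:-B, 14:-C, 15:+C
Rule 2 (two of three consecutive points beyond the same 2σ limit) is satisfied at point 11.

rule 2 at point 11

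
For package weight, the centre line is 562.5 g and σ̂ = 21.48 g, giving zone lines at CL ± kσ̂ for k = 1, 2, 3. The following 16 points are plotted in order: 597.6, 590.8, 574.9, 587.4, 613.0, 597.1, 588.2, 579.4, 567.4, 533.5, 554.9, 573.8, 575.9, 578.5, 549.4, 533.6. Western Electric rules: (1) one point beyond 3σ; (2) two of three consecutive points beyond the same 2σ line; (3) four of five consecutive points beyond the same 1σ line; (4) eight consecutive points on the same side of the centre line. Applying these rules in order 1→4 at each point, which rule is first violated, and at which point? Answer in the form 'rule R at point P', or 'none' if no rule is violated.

Zone of each point (C = within 1σ̂, B = 1σ̂–2σ̂, A = 2σ̂–3σ̂, * = beyond 3σ̂; sign = side of CL): 1:+B, 2:+B, 3:+C, 4:+B, 5:+A, 6:+B, 7:+B, 8:+C, 9:+C, 10:-B, 11:-C, 12:+C, 13:+C, 14:+C, 15:-C, 16:-B
Rule 3 (four of five consecutive points beyond the same 1σ limit) is satisfied at point 5.

rule 3 at point 5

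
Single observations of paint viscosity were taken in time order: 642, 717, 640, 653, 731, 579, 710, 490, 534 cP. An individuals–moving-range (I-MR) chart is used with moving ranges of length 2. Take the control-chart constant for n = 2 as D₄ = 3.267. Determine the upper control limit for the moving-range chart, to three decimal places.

322.616

Moving ranges: 75, 77, 13, 78, 152, 131, 220, 44; M̄R̄ = 790.0000 / 8 = 98.7500
UCL_MR = D₄·M̄R̄ = 3.267 × 98.7500 = 322.6162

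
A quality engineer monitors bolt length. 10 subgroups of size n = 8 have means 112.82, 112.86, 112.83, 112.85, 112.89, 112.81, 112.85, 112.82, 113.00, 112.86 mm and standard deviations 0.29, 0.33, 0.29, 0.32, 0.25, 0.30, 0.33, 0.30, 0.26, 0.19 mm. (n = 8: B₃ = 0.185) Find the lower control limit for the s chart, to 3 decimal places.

s̄ = (0.29 + 0.33 + 0.29 + 0.32 + 0.25 + 0.30 + 0.33 + 0.30 + 0.26 + 0.19) / 10 = 0.2860
LCL_s = B₃·s̄ = 0.185 × 0.2860 = 0.0529

0.053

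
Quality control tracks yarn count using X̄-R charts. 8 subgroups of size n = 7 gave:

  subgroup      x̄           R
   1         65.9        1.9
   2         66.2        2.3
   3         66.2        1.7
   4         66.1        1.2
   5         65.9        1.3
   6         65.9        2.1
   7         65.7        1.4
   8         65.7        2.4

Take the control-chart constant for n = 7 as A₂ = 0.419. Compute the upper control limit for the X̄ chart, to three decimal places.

X̄̄ = (65.9 + 66.2 + 66.2 + 66.1 + 65.9 + 65.9 + 65.7 + 65.7) / 8 = 527.6000 / 8 = 65.9500
R̄ = (1.9 + 2.3 + 1.7 + 1.2 + 1.3 + 2.1 + 1.4 + 2.4) / 8 = 14.3000 / 8 = 1.7875
UCL = X̄̄ + A₂·R̄ = 65.9500 + 0.419 × 1.7875 = 66.6990

66.699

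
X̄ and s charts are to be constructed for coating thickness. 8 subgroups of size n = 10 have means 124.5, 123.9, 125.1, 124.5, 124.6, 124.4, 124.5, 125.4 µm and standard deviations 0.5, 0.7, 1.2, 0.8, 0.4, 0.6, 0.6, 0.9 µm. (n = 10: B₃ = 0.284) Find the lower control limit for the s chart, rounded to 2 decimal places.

s̄ = (0.5 + 0.7 + 1.2 + 0.8 + 0.4 + 0.6 + 0.6 + 0.9) / 8 = 0.7125
LCL_s = B₃·s̄ = 0.284 × 0.7125 = 0.2024

0.20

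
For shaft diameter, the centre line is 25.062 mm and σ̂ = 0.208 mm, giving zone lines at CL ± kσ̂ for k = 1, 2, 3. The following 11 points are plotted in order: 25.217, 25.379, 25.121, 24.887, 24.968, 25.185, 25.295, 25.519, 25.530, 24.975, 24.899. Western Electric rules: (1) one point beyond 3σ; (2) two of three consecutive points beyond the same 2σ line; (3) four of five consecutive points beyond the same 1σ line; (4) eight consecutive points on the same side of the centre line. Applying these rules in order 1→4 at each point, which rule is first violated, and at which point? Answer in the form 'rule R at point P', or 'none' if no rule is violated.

rule 2 at point 9

Zone of each point (C = within 1σ̂, B = 1σ̂–2σ̂, A = 2σ̂–3σ̂, * = beyond 3σ̂; sign = side of CL): 1:+C, 2:+B, 3:+C, 4:-C, 5:-C, 6:+C, 7:+B, 8:+A, 9:+A, 10:-C, 11:-C
Rule 2 (two of three consecutive points beyond the same 2σ limit) is satisfied at point 9.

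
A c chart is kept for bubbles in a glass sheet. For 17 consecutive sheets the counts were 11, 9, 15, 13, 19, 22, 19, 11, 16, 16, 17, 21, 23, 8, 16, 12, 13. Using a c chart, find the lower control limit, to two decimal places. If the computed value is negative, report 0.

c̄ = (11 + 9 + 15 + 13 + 19 + 22 + 19 + 11 + 16 + 16 + 17 + 21 + 23 + 8 + 16 + 12 + 13) / 17 = 261 / 17 = 15.3529
LCL = c̄ − 3√c̄ = 15.3529 − 3 × 3.9183 = 3.5981

3.60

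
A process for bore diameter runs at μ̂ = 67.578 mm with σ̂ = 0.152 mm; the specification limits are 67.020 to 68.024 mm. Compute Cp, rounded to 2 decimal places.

1.10

Cp = (USL − LSL) / (6σ̂) = (68.024 − 67.020) / (6 × 0.152) = 1.0040 / 0.9120 = 1.1009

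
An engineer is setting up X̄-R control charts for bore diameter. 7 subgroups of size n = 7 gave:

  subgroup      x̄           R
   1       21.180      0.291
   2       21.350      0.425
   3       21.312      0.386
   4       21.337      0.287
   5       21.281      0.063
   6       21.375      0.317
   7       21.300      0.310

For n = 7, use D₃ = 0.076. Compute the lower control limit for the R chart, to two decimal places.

0.02

R̄ = (0.291 + 0.425 + 0.386 + 0.287 + 0.063 + 0.317 + 0.310) / 7 = 2.0790 / 7 = 0.2970
LCL_R = D₃·R̄ = 0.076 × 0.2970 = 0.0226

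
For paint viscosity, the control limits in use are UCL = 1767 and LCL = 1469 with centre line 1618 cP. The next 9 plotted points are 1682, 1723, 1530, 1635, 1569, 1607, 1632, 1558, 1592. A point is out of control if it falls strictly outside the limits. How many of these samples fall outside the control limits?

0

All 9 points lie within [1469, 1767].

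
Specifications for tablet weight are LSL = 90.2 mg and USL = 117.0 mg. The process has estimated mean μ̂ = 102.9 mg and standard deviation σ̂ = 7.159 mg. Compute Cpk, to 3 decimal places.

0.591

Cpu = (USL − μ̂) / (3σ̂) = (117.0 − 102.9) / (3 × 7.159) = 0.6565; Cpl = (μ̂ − LSL) / (3σ̂) = (102.9 − 90.2) / (3 × 7.159) = 0.5913; Cpk = min(Cpu, Cpl) = 0.5913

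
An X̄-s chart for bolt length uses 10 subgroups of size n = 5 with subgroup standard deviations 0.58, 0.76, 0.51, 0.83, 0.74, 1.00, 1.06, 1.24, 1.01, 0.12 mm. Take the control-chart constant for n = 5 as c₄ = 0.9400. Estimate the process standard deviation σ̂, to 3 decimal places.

0.835

s̄ = (0.58 + 0.76 + 0.51 + 0.83 + 0.74 + 1.00 + 1.06 + 1.24 + 1.01 + 0.12) / 10 = 0.7850
σ̂ = s̄ / c₄ = 0.7850 / 0.9400 = 0.8351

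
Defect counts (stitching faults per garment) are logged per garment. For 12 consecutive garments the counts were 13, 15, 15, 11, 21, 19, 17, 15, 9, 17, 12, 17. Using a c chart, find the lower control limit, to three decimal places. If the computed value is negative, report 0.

3.432

c̄ = (13 + 15 + 15 + 11 + 21 + 19 + 17 + 15 + 9 + 17 + 12 + 17) / 12 = 181 / 12 = 15.0833
LCL = c̄ − 3√c̄ = 15.0833 − 3 × 3.8837 = 3.4322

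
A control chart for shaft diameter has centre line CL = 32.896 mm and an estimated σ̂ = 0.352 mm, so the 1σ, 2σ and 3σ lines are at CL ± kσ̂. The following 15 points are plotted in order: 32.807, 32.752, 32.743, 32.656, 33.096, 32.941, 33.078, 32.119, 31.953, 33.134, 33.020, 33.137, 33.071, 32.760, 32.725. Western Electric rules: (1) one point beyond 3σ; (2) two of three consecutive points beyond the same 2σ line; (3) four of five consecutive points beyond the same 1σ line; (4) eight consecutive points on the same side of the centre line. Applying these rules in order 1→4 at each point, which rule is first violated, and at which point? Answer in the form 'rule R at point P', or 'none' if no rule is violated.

Zone of each point (C = within 1σ̂, B = 1σ̂–2σ̂, A = 2σ̂–3σ̂, * = beyond 3σ̂; sign = side of CL): 1:-C, 2:-C, 3:-C, 4:-C, 5:+C, 6:+C, 7:+C, 8:-A, 9:-A, 10:+C, 11:+C, 12:+C, 13:+C, 14:-C, 15:-C
Rule 2 (two of three consecutive points beyond the same 2σ limit) is satisfied at point 9.

rule 2 at point 9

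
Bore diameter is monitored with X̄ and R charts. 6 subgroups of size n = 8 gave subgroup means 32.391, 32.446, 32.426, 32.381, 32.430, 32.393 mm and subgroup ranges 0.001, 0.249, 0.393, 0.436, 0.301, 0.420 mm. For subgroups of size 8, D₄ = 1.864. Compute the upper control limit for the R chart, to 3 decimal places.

R̄ = (0.001 + 0.249 + 0.393 + 0.436 + 0.301 + 0.420) / 6 = 1.8000 / 6 = 0.3000
UCL_R = D₄·R̄ = 1.864 × 0.3000 = 0.5592

0.559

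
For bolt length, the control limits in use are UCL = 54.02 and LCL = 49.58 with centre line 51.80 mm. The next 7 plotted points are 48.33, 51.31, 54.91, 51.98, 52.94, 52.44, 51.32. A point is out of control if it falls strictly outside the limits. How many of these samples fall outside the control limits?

Compare each point to [49.58, 54.02]: sample 1 = 48.33 < LCL; sample 3 = 54.91 > UCL.

2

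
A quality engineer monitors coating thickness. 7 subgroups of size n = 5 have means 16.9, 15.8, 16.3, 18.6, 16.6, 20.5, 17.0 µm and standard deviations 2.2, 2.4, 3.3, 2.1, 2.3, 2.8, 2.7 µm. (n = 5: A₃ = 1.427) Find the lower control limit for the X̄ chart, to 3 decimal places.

X̄̄ = (16.9 + 15.8 + 16.3 + 18.6 + 16.6 + 20.5 + 17.0) / 7 = 17.3857
s̄ = (2.2 + 2.4 + 3.3 + 2.1 + 2.3 + 2.8 + 2.7) / 7 = 2.5429
LCL = X̄̄ − A₃·s̄ = 17.3857 − 1.427 × 2.5429 = 13.7571

13.757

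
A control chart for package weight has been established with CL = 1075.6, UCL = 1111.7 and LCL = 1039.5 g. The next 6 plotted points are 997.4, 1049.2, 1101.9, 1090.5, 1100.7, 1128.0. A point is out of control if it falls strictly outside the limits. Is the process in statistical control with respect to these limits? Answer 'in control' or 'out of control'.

out of control

Compare each point to [1039.5, 1111.7]: sample 1 = 997.4 < LCL; sample 6 = 1128.0 > UCL.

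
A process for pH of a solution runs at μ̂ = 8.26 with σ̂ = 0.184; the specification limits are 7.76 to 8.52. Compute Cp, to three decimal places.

0.688

Cp = (USL − LSL) / (6σ̂) = (8.52 − 7.76) / (6 × 0.184) = 0.7600 / 1.1040 = 0.6884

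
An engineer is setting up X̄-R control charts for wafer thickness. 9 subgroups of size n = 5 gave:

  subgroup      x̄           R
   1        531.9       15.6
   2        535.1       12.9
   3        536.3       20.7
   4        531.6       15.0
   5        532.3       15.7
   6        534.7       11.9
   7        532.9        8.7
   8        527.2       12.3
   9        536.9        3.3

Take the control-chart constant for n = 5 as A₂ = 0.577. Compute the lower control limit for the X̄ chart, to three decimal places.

525.768

X̄̄ = (531.9 + 535.1 + 536.3 + 531.6 + 532.3 + 534.7 + 532.9 + 527.2 + 536.9) / 9 = 4798.9000 / 9 = 533.2111
R̄ = (15.6 + 12.9 + 20.7 + 15.0 + 15.7 + 11.9 + 8.7 + 12.3 + 3.3) / 9 = 116.1000 / 9 = 12.9000
LCL = X̄̄ − A₂·R̄ = 533.2111 − 0.577 × 12.9000 = 525.7678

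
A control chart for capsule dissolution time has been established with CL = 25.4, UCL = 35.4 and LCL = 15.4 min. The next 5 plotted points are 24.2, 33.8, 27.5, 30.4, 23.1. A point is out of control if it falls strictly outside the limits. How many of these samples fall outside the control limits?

All 5 points lie within [15.4, 35.4].

0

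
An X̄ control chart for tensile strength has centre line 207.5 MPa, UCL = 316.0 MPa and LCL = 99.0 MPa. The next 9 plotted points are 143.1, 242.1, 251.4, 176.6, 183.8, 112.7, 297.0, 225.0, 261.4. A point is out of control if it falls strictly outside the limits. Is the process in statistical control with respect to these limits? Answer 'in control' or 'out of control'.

All 9 points lie within [99.0, 316.0].

in control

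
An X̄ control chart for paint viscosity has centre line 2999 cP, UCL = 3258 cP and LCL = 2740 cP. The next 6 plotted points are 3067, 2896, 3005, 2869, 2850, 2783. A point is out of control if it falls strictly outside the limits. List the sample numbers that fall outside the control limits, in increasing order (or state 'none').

All 6 points lie within [2740, 3258].

none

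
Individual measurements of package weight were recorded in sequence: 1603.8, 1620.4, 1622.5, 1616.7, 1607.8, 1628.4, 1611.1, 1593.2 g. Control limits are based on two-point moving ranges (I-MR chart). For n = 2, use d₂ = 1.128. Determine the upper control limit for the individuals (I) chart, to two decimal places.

X̄ = (1603.8 + 1620.4 + 1622.5 + 1616.7 + 1607.8 + 1628.4 + 1611.1 + 1593.2) / 8 = 1612.9875
Moving ranges: 16.6, 2.1, 5.8, 8.9, 20.6, 17.3, 17.9; M̄R̄ = 89.2000 / 7 = 12.7429
UCL = X̄ + 3·M̄R̄/d₂ = 1612.9875 + 3 × 12.7429 / 1.128 = 1646.8781

1646.88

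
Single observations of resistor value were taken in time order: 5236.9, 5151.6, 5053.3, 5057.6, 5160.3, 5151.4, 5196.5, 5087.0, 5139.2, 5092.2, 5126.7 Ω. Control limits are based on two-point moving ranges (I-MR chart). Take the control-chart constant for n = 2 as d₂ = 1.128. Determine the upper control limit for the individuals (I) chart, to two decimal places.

X̄ = (5236.9 + 5151.6 + 5053.3 + 5057.6 + 5160.3 + 5151.4 + 5196.5 + 5087.0 + 5139.2 + 5092.2 + 5126.7) / 11 = 5132.0636
Moving ranges: 85.3, 98.3, 4.3, 102.7, 8.9, 45.1, 109.5, 52.2, 47.0, 34.5; M̄R̄ = 587.8000 / 10 = 58.7800
UCL = X̄ + 3·M̄R̄/d₂ = 5132.0636 + 3 × 58.7800 / 1.128 = 5288.3934

5288.39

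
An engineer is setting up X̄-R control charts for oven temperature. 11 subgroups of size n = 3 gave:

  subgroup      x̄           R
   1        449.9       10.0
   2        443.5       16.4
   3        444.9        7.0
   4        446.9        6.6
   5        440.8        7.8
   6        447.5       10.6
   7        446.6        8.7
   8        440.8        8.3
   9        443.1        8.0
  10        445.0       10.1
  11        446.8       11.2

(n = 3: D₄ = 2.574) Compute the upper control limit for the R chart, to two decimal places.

R̄ = (10.0 + 16.4 + 7.0 + 6.6 + 7.8 + 10.6 + 8.7 + 8.3 + 8.0 + 10.1 + 11.2) / 11 = 104.7000 / 11 = 9.5182
UCL_R = D₄·R̄ = 2.574 × 9.5182 = 24.4998

24.50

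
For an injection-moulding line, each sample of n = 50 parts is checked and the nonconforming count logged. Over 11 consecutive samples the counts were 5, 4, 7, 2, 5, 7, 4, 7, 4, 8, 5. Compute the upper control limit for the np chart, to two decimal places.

11.79

p̄ = Σdᵢ / (k·n) = 58 / (11 × 50) = 0.10545
UCL = np̄ + 3·√(np̄(1−p̄)) = 5.2727 + 3 × √(5.2727×0.89455) = 5.2727 + 3 × 2.1718 = 11.7881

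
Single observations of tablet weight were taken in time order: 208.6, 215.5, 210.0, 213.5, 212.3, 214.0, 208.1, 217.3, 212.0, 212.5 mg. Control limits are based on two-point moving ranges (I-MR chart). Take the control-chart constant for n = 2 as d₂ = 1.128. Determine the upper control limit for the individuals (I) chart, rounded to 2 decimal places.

224.11

X̄ = (208.6 + 215.5 + 210.0 + 213.5 + 212.3 + 214.0 + 208.1 + 217.3 + 212.0 + 212.5) / 10 = 212.3800
Moving ranges: 6.9, 5.5, 3.5, 1.2, 1.7, 5.9, 9.2, 5.3, 0.5; M̄R̄ = 39.7000 / 9 = 4.4111
UCL = X̄ + 3·M̄R̄/d₂ = 212.3800 + 3 × 4.4111 / 1.128 = 224.1117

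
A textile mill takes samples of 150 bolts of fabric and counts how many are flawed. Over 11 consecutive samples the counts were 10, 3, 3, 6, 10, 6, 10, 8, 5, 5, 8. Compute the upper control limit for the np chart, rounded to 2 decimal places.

14.33

p̄ = Σdᵢ / (k·n) = 74 / (11 × 150) = 0.04485
UCL = np̄ + 3·√(np̄(1−p̄)) = 6.7273 + 3 × √(6.7273×0.95515) = 6.7273 + 3 × 2.5349 = 14.3319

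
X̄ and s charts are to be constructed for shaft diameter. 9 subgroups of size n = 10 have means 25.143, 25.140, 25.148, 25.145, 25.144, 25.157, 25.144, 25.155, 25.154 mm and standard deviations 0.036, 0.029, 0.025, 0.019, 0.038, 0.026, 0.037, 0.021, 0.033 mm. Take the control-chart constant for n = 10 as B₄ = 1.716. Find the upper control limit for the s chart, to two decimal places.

s̄ = (0.036 + 0.029 + 0.025 + 0.019 + 0.038 + 0.026 + 0.037 + 0.021 + 0.033) / 9 = 0.0293
UCL_s = B₄·s̄ = 1.716 × 0.0293 = 0.0503

0.05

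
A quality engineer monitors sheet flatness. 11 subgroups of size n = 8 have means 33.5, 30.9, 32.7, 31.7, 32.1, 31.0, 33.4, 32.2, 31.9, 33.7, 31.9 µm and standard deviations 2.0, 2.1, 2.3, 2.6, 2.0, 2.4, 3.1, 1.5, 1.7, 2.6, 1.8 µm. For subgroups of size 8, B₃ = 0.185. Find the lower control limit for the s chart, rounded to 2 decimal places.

s̄ = (2.0 + 2.1 + 2.3 + 2.6 + 2.0 + 2.4 + 3.1 + 1.5 + 1.7 + 2.6 + 1.8) / 11 = 2.1909
LCL_s = B₃·s̄ = 0.185 × 2.1909 = 0.4053

0.41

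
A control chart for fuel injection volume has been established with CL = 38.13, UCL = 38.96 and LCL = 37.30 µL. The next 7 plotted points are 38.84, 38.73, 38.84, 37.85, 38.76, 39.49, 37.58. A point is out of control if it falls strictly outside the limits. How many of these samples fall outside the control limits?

1

Compare each point to [37.30, 38.96]: sample 6 = 39.49 > UCL.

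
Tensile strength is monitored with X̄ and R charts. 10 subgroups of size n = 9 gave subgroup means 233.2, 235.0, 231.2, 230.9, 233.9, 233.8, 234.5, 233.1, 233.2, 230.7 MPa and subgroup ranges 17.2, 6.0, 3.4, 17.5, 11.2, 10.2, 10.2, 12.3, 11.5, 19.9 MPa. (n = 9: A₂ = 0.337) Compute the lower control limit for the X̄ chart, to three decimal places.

X̄̄ = (233.2 + 235.0 + 231.2 + 230.9 + 233.9 + 233.8 + 234.5 + 233.1 + 233.2 + 230.7) / 10 = 2329.5000 / 10 = 232.9500
R̄ = (17.2 + 6.0 + 3.4 + 17.5 + 11.2 + 10.2 + 10.2 + 12.3 + 11.5 + 19.9) / 10 = 119.4000 / 10 = 11.9400
LCL = X̄̄ − A₂·R̄ = 232.9500 − 0.337 × 11.9400 = 228.9262

228.926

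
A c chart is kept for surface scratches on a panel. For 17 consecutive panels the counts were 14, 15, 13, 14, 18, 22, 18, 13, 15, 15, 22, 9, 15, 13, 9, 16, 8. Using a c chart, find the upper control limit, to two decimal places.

26.13

c̄ = (14 + 15 + 13 + 14 + 18 + 22 + 18 + 13 + 15 + 15 + 22 + 9 + 15 + 13 + 9 + 16 + 8) / 17 = 249 / 17 = 14.6471
UCL = c̄ + 3√c̄ = 14.6471 + 3 × √14.6471 = 14.6471 + 3 × 3.8271 = 26.1285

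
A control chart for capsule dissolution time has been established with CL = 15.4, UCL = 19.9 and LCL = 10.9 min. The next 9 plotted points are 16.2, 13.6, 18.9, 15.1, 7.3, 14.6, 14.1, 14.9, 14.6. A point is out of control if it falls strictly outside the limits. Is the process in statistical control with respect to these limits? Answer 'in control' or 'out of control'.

out of control

Compare each point to [10.9, 19.9]: sample 5 = 7.3 < LCL.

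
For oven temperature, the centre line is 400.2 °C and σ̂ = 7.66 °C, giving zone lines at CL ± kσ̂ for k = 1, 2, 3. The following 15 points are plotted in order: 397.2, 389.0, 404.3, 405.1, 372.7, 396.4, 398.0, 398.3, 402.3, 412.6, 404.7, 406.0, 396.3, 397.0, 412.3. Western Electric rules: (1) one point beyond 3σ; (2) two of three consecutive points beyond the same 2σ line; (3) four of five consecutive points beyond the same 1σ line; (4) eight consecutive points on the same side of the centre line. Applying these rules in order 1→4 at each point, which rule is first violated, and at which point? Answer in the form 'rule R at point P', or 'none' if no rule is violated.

Zone of each point (C = within 1σ̂, B = 1σ̂–2σ̂, A = 2σ̂–3σ̂, * = beyond 3σ̂; sign = side of CL): 1:-C, 2:-B, 3:+C, 4:+C, 5:-*, 6:-C, 7:-C, 8:-C, 9:+C, 10:+B, 11:+C, 12:+C, 13:-C, 14:-C, 15:+B
Rule 1 (one point beyond the 3σ limits) is satisfied at point 5.

rule 1 at point 5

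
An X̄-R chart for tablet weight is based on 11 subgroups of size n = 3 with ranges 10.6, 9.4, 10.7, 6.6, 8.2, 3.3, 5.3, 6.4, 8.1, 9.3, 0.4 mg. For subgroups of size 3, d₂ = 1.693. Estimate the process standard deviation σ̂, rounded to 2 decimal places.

R̄ = (10.6 + 9.4 + 10.7 + 6.6 + 8.2 + 3.3 + 5.3 + 6.4 + 8.1 + 9.3 + 0.4) / 11 = 7.1182
σ̂ = R̄ / d₂ = 7.1182 / 1.693 = 4.2045

4.20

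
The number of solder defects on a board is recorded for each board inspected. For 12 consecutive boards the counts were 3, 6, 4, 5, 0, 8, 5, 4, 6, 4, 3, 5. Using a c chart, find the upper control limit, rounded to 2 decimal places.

10.72

c̄ = (3 + 6 + 4 + 5 + 0 + 8 + 5 + 4 + 6 + 4 + 3 + 5) / 12 = 53 / 12 = 4.4167
UCL = c̄ + 3√c̄ = 4.4167 + 3 × √4.4167 = 4.4167 + 3 × 2.1016 = 10.7214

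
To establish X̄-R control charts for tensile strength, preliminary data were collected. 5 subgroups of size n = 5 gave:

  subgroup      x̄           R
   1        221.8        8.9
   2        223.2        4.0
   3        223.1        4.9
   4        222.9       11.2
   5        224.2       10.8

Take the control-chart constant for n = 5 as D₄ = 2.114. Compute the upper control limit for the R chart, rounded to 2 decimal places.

16.83

R̄ = (8.9 + 4.0 + 4.9 + 11.2 + 10.8) / 5 = 39.8000 / 5 = 7.9600
UCL_R = D₄·R̄ = 2.114 × 7.9600 = 16.8274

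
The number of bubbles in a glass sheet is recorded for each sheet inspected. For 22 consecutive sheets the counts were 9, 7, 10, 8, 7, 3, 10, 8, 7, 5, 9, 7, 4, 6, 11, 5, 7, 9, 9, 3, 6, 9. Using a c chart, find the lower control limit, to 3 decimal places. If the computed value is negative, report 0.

0.000

c̄ = (9 + 7 + 10 + 8 + 7 + 3 + 10 + 8 + 7 + 5 + 9 + 7 + 4 + 6 + 11 + 5 + 7 + 9 + 9 + 3 + 6 + 9) / 22 = 159 / 22 = 7.2273
LCL = c̄ − 3√c̄ = 7.2273 − 3 × 2.6884 = -0.8378 → 0 (cannot be negative)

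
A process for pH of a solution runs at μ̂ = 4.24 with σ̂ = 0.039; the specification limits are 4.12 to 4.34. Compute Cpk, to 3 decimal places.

0.855

Cpu = (USL − μ̂) / (3σ̂) = (4.34 − 4.24) / (3 × 0.039) = 0.8547; Cpl = (μ̂ − LSL) / (3σ̂) = (4.24 − 4.12) / (3 × 0.039) = 1.0256; Cpk = min(Cpu, Cpl) = 0.8547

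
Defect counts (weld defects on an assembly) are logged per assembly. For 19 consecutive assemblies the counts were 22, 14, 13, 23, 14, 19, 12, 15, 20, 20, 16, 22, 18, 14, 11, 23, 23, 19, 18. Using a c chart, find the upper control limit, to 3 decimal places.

30.300

c̄ = (22 + 14 + 13 + 23 + 14 + 19 + 12 + 15 + 20 + 20 + 16 + 22 + 18 + 14 + 11 + 23 + 23 + 19 + 18) / 19 = 336 / 19 = 17.6842
UCL = c̄ + 3√c̄ = 17.6842 + 3 × √17.6842 = 17.6842 + 3 × 4.2053 = 30.3000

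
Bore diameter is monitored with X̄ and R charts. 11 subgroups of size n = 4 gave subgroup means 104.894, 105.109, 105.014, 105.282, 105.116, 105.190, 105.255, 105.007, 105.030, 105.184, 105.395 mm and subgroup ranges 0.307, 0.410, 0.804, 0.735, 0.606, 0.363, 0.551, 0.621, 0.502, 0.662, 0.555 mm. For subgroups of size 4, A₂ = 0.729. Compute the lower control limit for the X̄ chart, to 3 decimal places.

104.729

X̄̄ = (104.894 + 105.109 + 105.014 + 105.282 + 105.116 + 105.190 + 105.255 + 105.007 + 105.030 + 105.184 + 105.395) / 11 = 1156.4760 / 11 = 105.1342
R̄ = (0.307 + 0.410 + 0.804 + 0.735 + 0.606 + 0.363 + 0.551 + 0.621 + 0.502 + 0.662 + 0.555) / 11 = 6.1160 / 11 = 0.5560
LCL = X̄̄ − A₂·R̄ = 105.1342 − 0.729 × 0.5560 = 104.7289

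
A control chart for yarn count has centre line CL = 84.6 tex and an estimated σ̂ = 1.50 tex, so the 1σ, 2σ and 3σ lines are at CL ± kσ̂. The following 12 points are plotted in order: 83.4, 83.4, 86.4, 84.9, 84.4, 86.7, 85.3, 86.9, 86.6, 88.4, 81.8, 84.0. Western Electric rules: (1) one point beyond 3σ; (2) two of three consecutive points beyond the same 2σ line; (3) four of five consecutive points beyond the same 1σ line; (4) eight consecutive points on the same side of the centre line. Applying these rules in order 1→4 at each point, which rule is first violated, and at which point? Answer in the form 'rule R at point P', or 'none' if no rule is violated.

rule 3 at point 10

Zone of each point (C = within 1σ̂, B = 1σ̂–2σ̂, A = 2σ̂–3σ̂, * = beyond 3σ̂; sign = side of CL): 1:-C, 2:-C, 3:+B, 4:+C, 5:-C, 6:+B, 7:+C, 8:+B, 9:+B, 10:+A, 11:-B, 12:-C
Rule 3 (four of five consecutive points beyond the same 1σ limit) is satisfied at point 10.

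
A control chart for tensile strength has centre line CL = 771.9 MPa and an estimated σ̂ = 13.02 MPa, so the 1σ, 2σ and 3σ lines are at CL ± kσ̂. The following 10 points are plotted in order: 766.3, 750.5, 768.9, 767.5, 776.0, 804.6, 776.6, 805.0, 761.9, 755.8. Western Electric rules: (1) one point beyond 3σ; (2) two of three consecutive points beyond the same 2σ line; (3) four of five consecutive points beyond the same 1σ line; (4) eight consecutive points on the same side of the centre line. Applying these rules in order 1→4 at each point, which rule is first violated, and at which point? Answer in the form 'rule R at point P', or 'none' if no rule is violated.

rule 2 at point 8

Zone of each point (C = within 1σ̂, B = 1σ̂–2σ̂, A = 2σ̂–3σ̂, * = beyond 3σ̂; sign = side of CL): 1:-C, 2:-B, 3:-C, 4:-C, 5:+C, 6:+A, 7:+C, 8:+A, 9:-C, 10:-B
Rule 2 (two of three consecutive points beyond the same 2σ limit) is satisfied at point 8.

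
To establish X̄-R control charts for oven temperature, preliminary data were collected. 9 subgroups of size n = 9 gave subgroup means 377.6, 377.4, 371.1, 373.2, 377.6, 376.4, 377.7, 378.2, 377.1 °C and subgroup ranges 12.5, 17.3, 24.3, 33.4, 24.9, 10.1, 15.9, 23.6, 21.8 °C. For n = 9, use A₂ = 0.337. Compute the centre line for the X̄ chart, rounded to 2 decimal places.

X̄̄ = (377.6 + 377.4 + 371.1 + 373.2 + 377.6 + 376.4 + 377.7 + 378.2 + 377.1) / 9 = 3386.3000 / 9 = 376.2556
CL = X̄̄ = 376.2556

376.26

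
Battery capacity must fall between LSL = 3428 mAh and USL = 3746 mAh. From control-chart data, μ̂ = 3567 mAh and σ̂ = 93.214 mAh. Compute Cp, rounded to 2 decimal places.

Cp = (USL − LSL) / (6σ̂) = (3746 − 3428) / (6 × 93.214) = 318.0000 / 559.2840 = 0.5686

0.57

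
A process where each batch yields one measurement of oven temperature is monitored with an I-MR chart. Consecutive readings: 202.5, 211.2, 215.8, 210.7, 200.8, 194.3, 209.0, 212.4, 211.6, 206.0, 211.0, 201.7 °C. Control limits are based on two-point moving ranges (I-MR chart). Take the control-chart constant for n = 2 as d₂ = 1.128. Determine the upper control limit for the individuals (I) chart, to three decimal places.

225.045

X̄ = (202.5 + 211.2 + 215.8 + 210.7 + 200.8 + 194.3 + 209.0 + 212.4 + 211.6 + 206.0 + 211.0 + 201.7) / 12 = 207.2500
Moving ranges: 8.7, 4.6, 5.1, 9.9, 6.5, 14.7, 3.4, 0.8, 5.6, 5.0, 9.3; M̄R̄ = 73.6000 / 11 = 6.6909
UCL = X̄ + 3·M̄R̄/d₂ = 207.2500 + 3 × 6.6909 / 1.128 = 225.0450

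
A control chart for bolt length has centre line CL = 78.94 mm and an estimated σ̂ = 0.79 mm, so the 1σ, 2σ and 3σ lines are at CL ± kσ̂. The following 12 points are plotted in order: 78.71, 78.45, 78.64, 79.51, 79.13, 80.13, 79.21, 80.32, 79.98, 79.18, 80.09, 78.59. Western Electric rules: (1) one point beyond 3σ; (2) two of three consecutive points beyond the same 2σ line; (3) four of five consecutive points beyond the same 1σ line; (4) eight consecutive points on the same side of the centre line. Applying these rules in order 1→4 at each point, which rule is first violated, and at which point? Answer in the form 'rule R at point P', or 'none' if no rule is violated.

rule 4 at point 11

Zone of each point (C = within 1σ̂, B = 1σ̂–2σ̂, A = 2σ̂–3σ̂, * = beyond 3σ̂; sign = side of CL): 1:-C, 2:-C, 3:-C, 4:+C, 5:+C, 6:+B, 7:+C, 8:+B, 9:+B, 10:+C, 11:+B, 12:-C
Rule 4 (eight consecutive points on the same side of the centre line) is satisfied at point 11.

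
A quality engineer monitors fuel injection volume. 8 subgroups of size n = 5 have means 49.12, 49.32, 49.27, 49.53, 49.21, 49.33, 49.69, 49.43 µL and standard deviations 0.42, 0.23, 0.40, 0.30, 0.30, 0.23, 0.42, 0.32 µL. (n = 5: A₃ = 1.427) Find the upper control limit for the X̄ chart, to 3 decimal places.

49.830

X̄̄ = (49.12 + 49.32 + 49.27 + 49.53 + 49.21 + 49.33 + 49.69 + 49.43) / 8 = 49.3625
s̄ = (0.42 + 0.23 + 0.40 + 0.30 + 0.30 + 0.23 + 0.42 + 0.32) / 8 = 0.3275
UCL = X̄̄ + A₃·s̄ = 49.3625 + 1.427 × 0.3275 = 49.8298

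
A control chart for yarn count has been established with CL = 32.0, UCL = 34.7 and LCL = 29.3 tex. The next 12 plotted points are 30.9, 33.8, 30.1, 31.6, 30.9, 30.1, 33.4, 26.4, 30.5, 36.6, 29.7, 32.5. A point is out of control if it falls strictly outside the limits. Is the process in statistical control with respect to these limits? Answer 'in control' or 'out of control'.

out of control

Compare each point to [29.3, 34.7]: sample 8 = 26.4 < LCL; sample 10 = 36.6 > UCL.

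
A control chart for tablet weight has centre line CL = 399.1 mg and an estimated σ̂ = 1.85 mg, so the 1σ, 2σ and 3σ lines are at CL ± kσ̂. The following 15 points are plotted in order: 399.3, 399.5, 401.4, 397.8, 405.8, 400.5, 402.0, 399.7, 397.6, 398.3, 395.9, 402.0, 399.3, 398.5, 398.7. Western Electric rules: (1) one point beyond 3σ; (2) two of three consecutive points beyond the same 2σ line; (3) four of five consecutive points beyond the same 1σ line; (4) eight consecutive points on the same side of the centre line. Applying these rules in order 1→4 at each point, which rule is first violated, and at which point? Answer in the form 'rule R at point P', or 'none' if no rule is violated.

Zone of each point (C = within 1σ̂, B = 1σ̂–2σ̂, A = 2σ̂–3σ̂, * = beyond 3σ̂; sign = side of CL): 1:+C, 2:+C, 3:+B, 4:-C, 5:+*, 6:+C, 7:+B, 8:+C, 9:-C, 10:-C, 11:-B, 12:+B, 13:+C, 14:-C, 15:-C
Rule 1 (one point beyond the 3σ limits) is satisfied at point 5.

rule 1 at point 5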